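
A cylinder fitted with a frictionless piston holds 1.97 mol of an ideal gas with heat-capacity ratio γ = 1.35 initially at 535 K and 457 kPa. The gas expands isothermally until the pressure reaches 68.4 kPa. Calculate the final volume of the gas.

V₁ = nRT₁/P₁ = 1.97×8.314×535/457 = 19.2 L.
Isothermal: T stays 535 K; PV = const ⇒ V₂ = 128 L, P₂ = 68.4 kPa.

128 L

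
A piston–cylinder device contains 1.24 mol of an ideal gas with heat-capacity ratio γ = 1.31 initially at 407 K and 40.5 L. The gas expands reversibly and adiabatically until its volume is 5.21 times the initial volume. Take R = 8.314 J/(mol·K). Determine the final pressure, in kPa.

P₁ = nRT₁/V₁ = 1.24×8.314×407/40.5 = 104 kPa.
Adiabatic: TV^(γ−1) = const ⇒ T₂ = 407×(0.192)^0.310 = 244 K; PV^γ = const ⇒ P₂ = 11.9 kPa.

11.9 kPa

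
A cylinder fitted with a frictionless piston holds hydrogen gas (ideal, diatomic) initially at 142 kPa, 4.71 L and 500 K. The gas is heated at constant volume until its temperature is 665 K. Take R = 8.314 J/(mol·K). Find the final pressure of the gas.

189 kPa

Isochoric: V stays 4.71 L; P/T = const ⇒ T₂ = 665 K, P₂ = 189 kPa.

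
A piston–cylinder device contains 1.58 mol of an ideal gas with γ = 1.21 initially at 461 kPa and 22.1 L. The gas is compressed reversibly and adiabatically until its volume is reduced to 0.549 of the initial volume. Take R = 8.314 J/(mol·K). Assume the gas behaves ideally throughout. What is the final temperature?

880 K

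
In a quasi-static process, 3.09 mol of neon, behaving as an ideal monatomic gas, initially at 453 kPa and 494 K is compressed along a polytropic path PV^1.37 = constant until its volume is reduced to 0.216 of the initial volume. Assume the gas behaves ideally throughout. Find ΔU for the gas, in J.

V₁ = nRT₁/P₁ = 3.09×8.314×494/453 = 28.0 L.
Polytropic n=1.37: T₂ = T₁(V₁/V₂)^(n−1) = 494×(4.63)^0.37 = 871 K; P₂ = P₁(V₁/V₂)^n = 3700 kPa.
For an ideal gas ΔU = nCvΔT with Cv = (3/2)R = 12.5 J/(mol·K).
ΔU = 3.09×12.5×(871−494) = 14500 J.

14500 J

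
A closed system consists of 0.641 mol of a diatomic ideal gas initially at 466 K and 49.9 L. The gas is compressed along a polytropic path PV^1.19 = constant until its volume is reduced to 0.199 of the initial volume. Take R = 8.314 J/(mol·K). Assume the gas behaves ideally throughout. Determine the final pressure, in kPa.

P₁ = nRT₁/V₁ = 0.641×8.314×466/49.9 = 49.8 kPa.
Polytropic n=1.19: T₂ = T₁(V₁/V₂)^(n−1) = 466×(5.03)^0.19 = 633 K; P₂ = P₁(V₁/V₂)^n = 340 kPa.

340 kPa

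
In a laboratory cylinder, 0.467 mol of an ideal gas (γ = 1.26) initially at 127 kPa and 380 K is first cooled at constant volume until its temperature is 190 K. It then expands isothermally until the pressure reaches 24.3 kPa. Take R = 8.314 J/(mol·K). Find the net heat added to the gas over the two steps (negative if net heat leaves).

-2130 J

V₁ = nRT₁/P₁ = 0.467×8.314×380/127 = 11.6 L.
Step 1 — Isochoric: V stays 11.6 L; P/T = const ⇒ T₂ = 190 K, P₂ = 63.5 kPa.
W = 0 (no volume change).
ΔU = nCvΔT = 0.467×32.0×(190−380) = -2840 J.
Q = ΔU = -2840 J.
State after step 1: P = 63.5 kPa, V = 11.6 L, T = 190 K.
Step 2 — Isothermal: T stays 190 K; PV = const ⇒ V₂ = 30.4 L, P₂ = 24.3 kPa.
ΔU = 0 (ideal gas, T constant).
W = nRT ln(V₂/V₁) = 0.467×8.314×190×ln(2.61) = 709 J.
Q = ΔU + W = 709 J.
Net over both steps: W = 709 J, Q = -2130 J, ΔU = -2840 J.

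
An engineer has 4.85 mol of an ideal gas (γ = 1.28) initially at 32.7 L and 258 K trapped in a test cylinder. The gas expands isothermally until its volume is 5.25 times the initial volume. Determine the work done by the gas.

17300 J

P₁ = nRT₁/V₁ = 4.85×8.314×258/32.7 = 318 kPa.
Isothermal: T stays 258 K; PV = const ⇒ V₂ = 172 L, P₂ = 60.6 kPa.
W = nRT ln(V₂/V₁) = 4.85×8.314×258×ln(5.25) = 17300 J.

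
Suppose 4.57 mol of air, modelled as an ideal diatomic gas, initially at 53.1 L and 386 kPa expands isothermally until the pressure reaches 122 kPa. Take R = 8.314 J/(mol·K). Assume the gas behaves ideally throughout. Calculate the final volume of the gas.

T₁ = P₁V₁/(nR) = 386×53.1/(4.57×8.314) = 539 K.
Isothermal: T stays 539 K; PV = const ⇒ V₂ = 168 L, P₂ = 122 kPa.

168 L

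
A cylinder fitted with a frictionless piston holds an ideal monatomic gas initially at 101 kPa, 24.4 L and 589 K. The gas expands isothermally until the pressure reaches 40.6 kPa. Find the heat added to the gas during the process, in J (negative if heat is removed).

n = P₁V₁/(RT₁) = 101×24.4/(8.314×589) = 0.503 mol.
Isothermal: T stays 589 K; PV = const ⇒ V₂ = 60.7 L, P₂ = 40.6 kPa.
ΔU = 0 (ideal gas, T constant).
W = nRT ln(V₂/V₁) = 0.503×8.314×589×ln(2.49) = 2250 J.
Q = ΔU + W = 2250 J.

2250 J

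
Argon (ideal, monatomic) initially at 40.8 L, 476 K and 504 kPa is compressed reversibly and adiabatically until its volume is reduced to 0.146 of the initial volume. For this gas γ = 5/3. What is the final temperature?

1720 K

Adiabatic: TV^(γ−1) = const ⇒ T₂ = 476×(6.85)^0.667 = 1720 K; PV^γ = const ⇒ P₂ = 12500 kPa.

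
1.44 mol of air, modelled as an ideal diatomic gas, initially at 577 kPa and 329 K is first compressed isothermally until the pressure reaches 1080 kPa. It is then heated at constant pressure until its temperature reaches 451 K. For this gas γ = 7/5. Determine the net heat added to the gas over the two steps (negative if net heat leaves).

2640 J

V₁ = nRT₁/P₁ = 1.44×8.314×329/577 = 6.83 L.
Step 1 — Isothermal: T stays 329 K; PV = const ⇒ V₂ = 3.65 L, P₂ = 1080 kPa.
ΔU = 0 (ideal gas, T constant).
W = nRT ln(V₂/V₁) = 1.44×8.314×329×ln(0.534) = -2470 J.
Q = ΔU + W = -2470 J.
State after step 1: P = 1080 kPa, V = 3.65 L, T = 329 K.
Step 2 — Isobaric: P stays 1080 kPa; V/T = const ⇒ T₂ = 451 K, V₂ = 5.00 L.
W = PΔV = 1080×(5.00−3.65) kPa·L = 1460 J.
ΔU = nCvΔT = 1.44×20.8×(451−329) = 3650 J.
Q = ΔU + W = nCpΔT = 5110 J.
Net over both steps: W = -1010 J, Q = 2640 J, ΔU = 3650 J.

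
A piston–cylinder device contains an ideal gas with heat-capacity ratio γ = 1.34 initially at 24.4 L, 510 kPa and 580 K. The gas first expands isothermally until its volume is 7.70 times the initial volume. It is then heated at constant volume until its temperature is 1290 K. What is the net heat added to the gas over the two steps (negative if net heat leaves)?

70200 J

n = P₁V₁/(RT₁) = 510×24.4/(8.314×580) = 2.58 mol.
Step 1 — Isothermal: T stays 580 K; PV = const ⇒ V₂ = 188 L, P₂ = 66.2 kPa.
ΔU = 0 (ideal gas, T constant).
W = nRT ln(V₂/V₁) = 2.58×8.314×580×ln(7.70) = 25400 J.
Q = ΔU + W = 25400 J.
State after step 1: P = 66.2 kPa, V = 188 L, T = 580 K.
Step 2 — Isochoric: V stays 188 L; P/T = const ⇒ T₂ = 1290 K, P₂ = 147 kPa.
W = 0 (no volume change).
ΔU = nCvΔT = 2.58×24.5×(1290−580) = 44800 J.
Q = ΔU = 44800 J.
Net over both steps: W = 25400 J, Q = 70200 J, ΔU = 44800 J.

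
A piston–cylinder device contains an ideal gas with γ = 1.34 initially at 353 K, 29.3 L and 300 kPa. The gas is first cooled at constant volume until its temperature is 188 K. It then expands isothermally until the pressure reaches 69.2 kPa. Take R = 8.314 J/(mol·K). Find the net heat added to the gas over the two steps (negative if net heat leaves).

-8170 J

n = P₁V₁/(RT₁) = 300×29.3/(8.314×353) = 3.00 mol.
Step 1 — Isochoric: V stays 29.3 L; P/T = const ⇒ T₂ = 188 K, P₂ = 160 kPa.
W = 0 (no volume change).
ΔU = nCvΔT = 3.00×24.5×(188−353) = -12100 J.
Q = ΔU = -12100 J.
State after step 1: P = 160 kPa, V = 29.3 L, T = 188 K.
Step 2 — Isothermal: T stays 188 K; PV = const ⇒ V₂ = 67.6 L, P₂ = 69.2 kPa.
ΔU = 0 (ideal gas, T constant).
W = nRT ln(V₂/V₁) = 3.00×8.314×188×ln(2.31) = 3920 J.
Q = ΔU + W = 3920 J.
Net over both steps: W = 3920 J, Q = -8170 J, ΔU = -12100 J.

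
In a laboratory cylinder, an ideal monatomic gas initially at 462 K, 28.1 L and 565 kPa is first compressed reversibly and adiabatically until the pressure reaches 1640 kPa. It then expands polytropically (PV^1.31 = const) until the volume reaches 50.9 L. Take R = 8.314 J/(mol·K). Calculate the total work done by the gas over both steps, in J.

n = P₁V₁/(RT₁) = 565×28.1/(8.314×462) = 4.13 mol.
Step 1 — Adiabatic: T₂/T₁ = (P₂/P₁)^((γ−1)/γ) ⇒ T₂ = 462×(2.90)^0.400 = 708 K; V₂ = 14.8 L.
ΔU = nCvΔT = 4.13×12.5×(708−462) = 12700 J.
Q = 0 for an adiabatic process, so W = −ΔU = -12700 J.
State after step 1: P = 1640 kPa, V = 14.8 L, T = 708 K.
Step 2 — Polytropic n=1.31: T₂ = T₁(V₁/V₂)^(n−1) = 708×(0.291)^0.31 = 483 K; P₂ = P₁(V₁/V₂)^n = 326 kPa.
W = (P₁V₁−P₂V₂)/(n−1) = (1640×14.8−326×50.9)/0.31 = 24900 J.
ΔU = nCvΔT = 4.13×12.5×(483−708) = -11600 J.
Q = ΔU + W = 13300 J.
Net over both steps: W = 12300 J, Q = 13300 J, ΔU = 1070 J.

12300 J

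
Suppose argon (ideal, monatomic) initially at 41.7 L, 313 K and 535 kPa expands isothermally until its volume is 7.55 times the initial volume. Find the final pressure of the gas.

70.9 kPa

Isothermal: T stays 313 K; PV = const ⇒ V₂ = 315 L, P₂ = 70.9 kPa.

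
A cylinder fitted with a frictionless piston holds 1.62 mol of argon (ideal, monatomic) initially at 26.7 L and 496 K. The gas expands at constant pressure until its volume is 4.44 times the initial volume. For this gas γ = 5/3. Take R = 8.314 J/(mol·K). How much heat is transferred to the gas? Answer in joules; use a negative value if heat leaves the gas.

57500 J

P₁ = nRT₁/V₁ = 1.62×8.314×496/26.7 = 250 kPa.
Isobaric: P stays 250 kPa; V/T = const ⇒ T₂ = 2200 K, V₂ = 119 L.
W = PΔV = 250×(119−26.7) kPa·L = 23000 J.
ΔU = nCvΔT = 1.62×12.5×(2200−496) = 34500 J.
Q = ΔU + W = nCpΔT = 57500 J.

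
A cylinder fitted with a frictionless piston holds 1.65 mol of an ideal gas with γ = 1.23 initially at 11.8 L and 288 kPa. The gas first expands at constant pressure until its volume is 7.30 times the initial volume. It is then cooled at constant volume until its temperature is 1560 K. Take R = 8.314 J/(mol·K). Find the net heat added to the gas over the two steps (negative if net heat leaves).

99700 J

T₁ = P₁V₁/(nR) = 288×11.8/(1.65×8.314) = 248 K.
Step 1 — Isobaric: P stays 288 kPa; V/T = const ⇒ T₂ = 1810 K, V₂ = 86.1 L.
W = PΔV = 288×(86.1−11.8) kPa·L = 21400 J.
ΔU = nCvΔT = 1.65×36.1×(1810−248) = 93100 J.
Q = ΔU + W = nCpΔT = 114000 J.
State after step 1: P = 288 kPa, V = 86.1 L, T = 1810 K.
Step 2 — Isochoric: V stays 86.1 L; P/T = const ⇒ T₂ = 1560 K, P₂ = 248 kPa.
W = 0 (no volume change).
ΔU = nCvΔT = 1.65×36.1×(1560−1810) = -14800 J.
Q = ΔU = -14800 J.
Net over both steps: W = 21400 J, Q = 99700 J, ΔU = 78300 J.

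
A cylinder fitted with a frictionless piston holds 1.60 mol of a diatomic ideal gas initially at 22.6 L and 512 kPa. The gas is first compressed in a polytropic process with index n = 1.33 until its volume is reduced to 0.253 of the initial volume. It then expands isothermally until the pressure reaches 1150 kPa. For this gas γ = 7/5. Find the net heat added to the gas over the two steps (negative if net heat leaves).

T₁ = P₁V₁/(nR) = 512×22.6/(1.60×8.314) = 870 K.
Step 1 — Polytropic n=1.33: T₂ = T₁(V₁/V₂)^(n−1) = 870×(3.95)^0.33 = 1370 K; P₂ = P₁(V₁/V₂)^n = 3190 kPa.
W = (P₁V₁−P₂V₂)/(n−1) = (512×22.6−3190×5.72)/0.33 = -20100 J.
ΔU = nCvΔT = 1.60×20.8×(1370−870) = 16600 J.
Q = ΔU + W = -3520 J.
State after step 1: P = 3190 kPa, V = 5.72 L, T = 1370 K.
Step 2 — Isothermal: T stays 1370 K; PV = const ⇒ V₂ = 15.8 L, P₂ = 1150 kPa.
ΔU = 0 (ideal gas, T constant).
W = nRT ln(V₂/V₁) = 1.60×8.314×1370×ln(2.77) = 18600 J.
Q = ΔU + W = 18600 J.
Net over both steps: W = -1570 J, Q = 15000 J, ΔU = 16600 J.

15000 J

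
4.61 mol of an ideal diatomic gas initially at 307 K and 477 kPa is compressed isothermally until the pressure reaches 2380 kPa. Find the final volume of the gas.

V₁ = nRT₁/P₁ = 4.61×8.314×307/477 = 24.7 L.
Isothermal: T stays 307 K; PV = const ⇒ V₂ = 4.94 L, P₂ = 2380 kPa.

4.94 L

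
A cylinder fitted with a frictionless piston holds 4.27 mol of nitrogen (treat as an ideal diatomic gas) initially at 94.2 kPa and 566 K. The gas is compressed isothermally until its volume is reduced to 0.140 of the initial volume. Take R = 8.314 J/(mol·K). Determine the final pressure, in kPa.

V₁ = nRT₁/P₁ = 4.27×8.314×566/94.2 = 213 L.
Isothermal: T stays 566 K; PV = const ⇒ V₂ = 29.9 L, P₂ = 673 kPa.

673 kPa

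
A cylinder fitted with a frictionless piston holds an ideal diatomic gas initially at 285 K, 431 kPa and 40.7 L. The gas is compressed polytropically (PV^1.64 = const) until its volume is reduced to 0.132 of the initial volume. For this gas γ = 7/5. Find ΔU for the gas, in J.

116000 J

n = P₁V₁/(RT₁) = 431×40.7/(8.314×285) = 7.40 mol.
Polytropic n=1.64: T₂ = T₁(V₁/V₂)^(n−1) = 285×(7.58)^0.64 = 1040 K; P₂ = P₁(V₁/V₂)^n = 11900 kPa.
For an ideal gas ΔU = nCvΔT with Cv = (5/2)R = 20.8 J/(mol·K).
ΔU = 7.40×20.8×(1040−285) = 116000 J.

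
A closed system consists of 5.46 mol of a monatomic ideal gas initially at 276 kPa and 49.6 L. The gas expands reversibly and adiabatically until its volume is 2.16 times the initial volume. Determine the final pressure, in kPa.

76.5 kPa

T₁ = P₁V₁/(nR) = 276×49.6/(5.46×8.314) = 302 K.
Adiabatic: TV^(γ−1) = const ⇒ T₂ = 302×(0.463)^0.667 = 180 K; PV^γ = const ⇒ P₂ = 76.5 kPa.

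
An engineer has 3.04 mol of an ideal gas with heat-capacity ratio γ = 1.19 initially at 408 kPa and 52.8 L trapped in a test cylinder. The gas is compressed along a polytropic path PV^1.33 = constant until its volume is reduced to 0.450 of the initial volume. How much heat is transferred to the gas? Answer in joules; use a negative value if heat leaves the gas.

T₁ = P₁V₁/(nR) = 408×52.8/(3.04×8.314) = 852 K.
Polytropic n=1.33: T₂ = T₁(V₁/V₂)^(n−1) = 852×(2.22)^0.33 = 1110 K; P₂ = P₁(V₁/V₂)^n = 1180 kPa.
W = (P₁V₁−P₂V₂)/(n−1) = (408×52.8−1180×23.8)/0.33 = -19700 J.
ΔU = nCvΔT = 3.04×43.8×(1110−852) = 34200 J.
Q = ΔU + W = 14500 J.

14500 J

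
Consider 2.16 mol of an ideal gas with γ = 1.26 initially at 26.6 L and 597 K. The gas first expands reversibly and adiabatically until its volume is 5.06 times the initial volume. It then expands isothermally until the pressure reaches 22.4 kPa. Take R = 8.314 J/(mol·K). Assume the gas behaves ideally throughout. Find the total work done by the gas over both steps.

20100 J

P₁ = nRT₁/V₁ = 2.16×8.314×597/26.6 = 403 kPa.
Step 1 — Adiabatic: TV^(γ−1) = const ⇒ T₂ = 597×(0.198)^0.260 = 392 K; PV^γ = const ⇒ P₂ = 52.3 kPa.
ΔU = nCvΔT = 2.16×32.0×(392−597) = -14200 J.
Q = 0 for an adiabatic process, so W = −ΔU = 14200 J.
State after step 1: P = 52.3 kPa, V = 135 L, T = 392 K.
Step 2 — Isothermal: T stays 392 K; PV = const ⇒ V₂ = 314 L, P₂ = 22.4 kPa.
ΔU = 0 (ideal gas, T constant).
W = nRT ln(V₂/V₁) = 2.16×8.314×392×ln(2.33) = 5960 J.
Q = ΔU + W = 5960 J.
Net over both steps: W = 20100 J, Q = 5960 J, ΔU = -14200 J.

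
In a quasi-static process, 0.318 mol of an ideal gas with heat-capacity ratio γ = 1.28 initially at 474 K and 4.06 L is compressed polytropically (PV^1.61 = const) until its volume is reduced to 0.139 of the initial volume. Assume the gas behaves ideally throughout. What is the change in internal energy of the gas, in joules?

P₁ = nRT₁/V₁ = 0.318×8.314×474/4.06 = 309 kPa.
Polytropic n=1.61: T₂ = T₁(V₁/V₂)^(n−1) = 474×(7.19)^0.61 = 1580 K; P₂ = P₁(V₁/V₂)^n = 7400 kPa.
For an ideal gas ΔU = nCvΔT with Cv = R/(γ−1) = 29.7 J/(mol·K).
ΔU = 0.318×29.7×(1580−474) = 10400 J.

10400 J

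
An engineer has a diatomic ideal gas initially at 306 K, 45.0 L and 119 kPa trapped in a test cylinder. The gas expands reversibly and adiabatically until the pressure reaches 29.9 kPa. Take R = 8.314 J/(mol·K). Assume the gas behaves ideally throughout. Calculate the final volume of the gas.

Adiabatic: T₂/T₁ = (P₂/P₁)^((γ−1)/γ) ⇒ T₂ = 306×(0.251)^0.286 = 206 K; V₂ = 121 L.

121 L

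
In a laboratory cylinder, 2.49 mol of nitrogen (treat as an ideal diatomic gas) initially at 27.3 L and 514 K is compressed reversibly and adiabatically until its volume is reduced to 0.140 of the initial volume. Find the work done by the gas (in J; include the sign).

-31800 J

P₁ = nRT₁/V₁ = 2.49×8.314×514/27.3 = 390 kPa.
Adiabatic: TV^(γ−1) = const ⇒ T₂ = 514×(7.14)^0.400 = 1130 K; PV^γ = const ⇒ P₂ = 6110 kPa.
ΔU = nCvΔT = 2.49×20.8×(1130−514) = 31800 J.
Q = 0 for an adiabatic process, so W = −ΔU = -31800 J.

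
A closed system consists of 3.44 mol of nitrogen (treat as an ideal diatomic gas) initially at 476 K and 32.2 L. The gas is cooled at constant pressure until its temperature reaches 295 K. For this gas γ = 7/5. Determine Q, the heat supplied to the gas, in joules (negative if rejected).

-18100 J

P₁ = nRT₁/V₁ = 3.44×8.314×476/32.2 = 423 kPa.
Isobaric: P stays 423 kPa; V/T = const ⇒ T₂ = 295 K, V₂ = 20.0 L.
W = PΔV = 423×(20.0−32.2) kPa·L = -5180 J.
ΔU = nCvΔT = 3.44×20.8×(295−476) = -12900 J.
Q = ΔU + W = nCpΔT = -18100 J.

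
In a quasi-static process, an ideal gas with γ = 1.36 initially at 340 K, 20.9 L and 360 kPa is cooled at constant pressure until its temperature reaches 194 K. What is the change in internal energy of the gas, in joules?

n = P₁V₁/(RT₁) = 360×20.9/(8.314×340) = 2.66 mol.
Isobaric: P stays 360 kPa; V/T = const ⇒ T₂ = 194 K, V₂ = 11.9 L.
For an ideal gas ΔU = nCvΔT with Cv = R/(γ−1) = 23.1 J/(mol·K).
ΔU = 2.66×23.1×(194−340) = -8970 J.

-8970 J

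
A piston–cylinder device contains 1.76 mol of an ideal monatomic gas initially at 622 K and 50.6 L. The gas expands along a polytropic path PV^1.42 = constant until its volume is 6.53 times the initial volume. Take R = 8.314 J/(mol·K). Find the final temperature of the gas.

P₁ = nRT₁/V₁ = 1.76×8.314×622/50.6 = 180 kPa.
Polytropic n=1.42: T₂ = T₁(V₁/V₂)^(n−1) = 622×(0.153)^0.42 = 283 K; P₂ = P₁(V₁/V₂)^n = 12.5 kPa.

283 K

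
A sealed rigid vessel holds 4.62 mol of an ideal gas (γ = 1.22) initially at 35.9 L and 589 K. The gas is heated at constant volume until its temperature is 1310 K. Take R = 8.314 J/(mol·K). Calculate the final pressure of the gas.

1400 kPa

P₁ = nRT₁/V₁ = 4.62×8.314×589/35.9 = 630 kPa.
Isochoric: V stays 35.9 L; P/T = const ⇒ T₂ = 1310 K, P₂ = 1400 kPa.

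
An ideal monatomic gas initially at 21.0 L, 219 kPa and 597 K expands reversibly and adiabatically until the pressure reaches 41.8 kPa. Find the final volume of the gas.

Adiabatic: T₂/T₁ = (P₂/P₁)^((γ−1)/γ) ⇒ T₂ = 597×(0.191)^0.400 = 308 K; V₂ = 56.7 L.

56.7 L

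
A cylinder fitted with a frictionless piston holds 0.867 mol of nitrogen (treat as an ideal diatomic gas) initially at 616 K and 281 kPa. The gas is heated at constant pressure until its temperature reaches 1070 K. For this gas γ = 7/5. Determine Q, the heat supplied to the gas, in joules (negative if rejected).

11500 J

V₁ = nRT₁/P₁ = 0.867×8.314×616/281 = 15.8 L.
Isobaric: P stays 281 kPa; V/T = const ⇒ T₂ = 1070 K, V₂ = 27.4 L.
W = PΔV = 281×(27.4−15.8) kPa·L = 3270 J.
ΔU = nCvΔT = 0.867×20.8×(1070−616) = 8180 J.
Q = ΔU + W = nCpΔT = 11500 J.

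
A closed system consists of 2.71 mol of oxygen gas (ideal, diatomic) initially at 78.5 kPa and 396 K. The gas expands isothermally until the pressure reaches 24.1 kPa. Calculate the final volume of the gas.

V₁ = nRT₁/P₁ = 2.71×8.314×396/78.5 = 114 L.
Isothermal: T stays 396 K; PV = const ⇒ V₂ = 370 L, P₂ = 24.1 kPa.

370 L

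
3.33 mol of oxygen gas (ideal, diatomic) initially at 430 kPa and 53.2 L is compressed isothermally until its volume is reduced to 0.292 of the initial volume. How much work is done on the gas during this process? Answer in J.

28200 J

T₁ = P₁V₁/(nR) = 430×53.2/(3.33×8.314) = 826 K.
Isothermal: T stays 826 K; PV = const ⇒ V₂ = 15.5 L, P₂ = 1470 kPa.
W = nRT ln(V₂/V₁) = 3.33×8.314×826×ln(0.292) = -28200 J.
Work done on the gas = −W_by = 28200 J.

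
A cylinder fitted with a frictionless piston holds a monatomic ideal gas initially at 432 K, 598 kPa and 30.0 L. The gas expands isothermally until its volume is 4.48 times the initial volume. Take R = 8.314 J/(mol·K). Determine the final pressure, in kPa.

Isothermal: T stays 432 K; PV = const ⇒ V₂ = 134 L, P₂ = 133 kPa.

133 kPa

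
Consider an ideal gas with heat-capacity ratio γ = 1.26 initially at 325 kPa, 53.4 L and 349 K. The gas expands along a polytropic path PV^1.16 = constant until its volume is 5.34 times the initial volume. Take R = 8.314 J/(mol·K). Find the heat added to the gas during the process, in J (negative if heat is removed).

n = P₁V₁/(RT₁) = 325×53.4/(8.314×349) = 5.98 mol.
Polytropic n=1.16: T₂ = T₁(V₁/V₂)^(n−1) = 349×(0.187)^0.16 = 267 K; P₂ = P₁(V₁/V₂)^n = 46.6 kPa.
W = (P₁V₁−P₂V₂)/(n−1) = (325×53.4−46.6×285)/0.16 = 25500 J.
ΔU = nCvΔT = 5.98×32.0×(267−349) = -15700 J.
Q = ΔU + W = 9810 J.

9810 J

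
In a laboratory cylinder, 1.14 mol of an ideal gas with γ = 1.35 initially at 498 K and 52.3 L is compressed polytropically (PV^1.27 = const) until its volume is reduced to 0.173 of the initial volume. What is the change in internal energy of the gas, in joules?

P₁ = nRT₁/V₁ = 1.14×8.314×498/52.3 = 90.2 kPa.
Polytropic n=1.27: T₂ = T₁(V₁/V₂)^(n−1) = 498×(5.78)^0.27 = 800 K; P₂ = P₁(V₁/V₂)^n = 838 kPa.
For an ideal gas ΔU = nCvΔT with Cv = R/(γ−1) = 23.8 J/(mol·K).
ΔU = 1.14×23.8×(800−498) = 8170 J.

8170 J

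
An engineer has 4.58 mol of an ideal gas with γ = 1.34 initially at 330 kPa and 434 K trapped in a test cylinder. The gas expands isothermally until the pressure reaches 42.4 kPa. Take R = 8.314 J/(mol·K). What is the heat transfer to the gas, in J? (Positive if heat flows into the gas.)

V₁ = nRT₁/P₁ = 4.58×8.314×434/330 = 50.1 L.
Isothermal: T stays 434 K; PV = const ⇒ V₂ = 390 L, P₂ = 42.4 kPa.
ΔU = 0 (ideal gas, T constant).
W = nRT ln(V₂/V₁) = 4.58×8.314×434×ln(7.78) = 33900 J.
Q = ΔU + W = 33900 J.

33900 J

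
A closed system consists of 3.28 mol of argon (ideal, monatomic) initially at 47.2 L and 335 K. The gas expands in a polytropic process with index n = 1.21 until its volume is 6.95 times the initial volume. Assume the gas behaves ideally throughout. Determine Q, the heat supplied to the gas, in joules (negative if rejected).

P₁ = nRT₁/V₁ = 3.28×8.314×335/47.2 = 194 kPa.
Polytropic n=1.21: T₂ = T₁(V₁/V₂)^(n−1) = 335×(0.144)^0.21 = 223 K; P₂ = P₁(V₁/V₂)^n = 18.5 kPa.
W = (P₁V₁−P₂V₂)/(n−1) = (194×47.2−18.5×328)/0.21 = 14500 J.
ΔU = nCvΔT = 3.28×12.5×(223−335) = -4580 J.
Q = ΔU + W = 9970 J.

9970 J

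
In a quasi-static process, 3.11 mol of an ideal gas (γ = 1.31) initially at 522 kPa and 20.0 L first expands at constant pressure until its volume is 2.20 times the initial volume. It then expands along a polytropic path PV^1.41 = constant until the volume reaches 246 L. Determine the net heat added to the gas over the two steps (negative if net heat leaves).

T₁ = P₁V₁/(nR) = 522×20.0/(3.11×8.314) = 404 K.
Step 1 — Isobaric: P stays 522 kPa; V/T = const ⇒ T₂ = 888 K, V₂ = 44.0 L.
W = PΔV = 522×(44.0−20.0) kPa·L = 12500 J.
ΔU = nCvΔT = 3.11×26.8×(888−404) = 40400 J.
Q = ΔU + W = nCpΔT = 52900 J.
State after step 1: P = 522 kPa, V = 44.0 L, T = 888 K.
Step 2 — Polytropic n=1.41: T₂ = T₁(V₁/V₂)^(n−1) = 888×(0.179)^0.41 = 439 K; P₂ = P₁(V₁/V₂)^n = 46.1 kPa.
W = (P₁V₁−P₂V₂)/(n−1) = (522×44.0−46.1×246)/0.41 = 28400 J.
ΔU = nCvΔT = 3.11×26.8×(439−888) = -37500 J.
Q = ΔU + W = -9150 J.
Net over both steps: W = 40900 J, Q = 43800 J, ΔU = 2910 J.

43800 J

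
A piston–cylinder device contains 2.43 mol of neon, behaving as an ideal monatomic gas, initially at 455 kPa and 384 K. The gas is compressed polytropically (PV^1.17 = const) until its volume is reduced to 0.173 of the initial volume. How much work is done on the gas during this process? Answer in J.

15900 J

V₁ = nRT₁/P₁ = 2.43×8.314×384/455 = 17.1 L.
Polytropic n=1.17: T₂ = T₁(V₁/V₂)^(n−1) = 384×(5.78)^0.17 = 517 K; P₂ = P₁(V₁/V₂)^n = 3540 kPa.
W = (P₁V₁−P₂V₂)/(n−1) = (455×17.1−3540×2.95)/0.17 = -15900 J.
Work done on the gas = −W_by = 15900 J.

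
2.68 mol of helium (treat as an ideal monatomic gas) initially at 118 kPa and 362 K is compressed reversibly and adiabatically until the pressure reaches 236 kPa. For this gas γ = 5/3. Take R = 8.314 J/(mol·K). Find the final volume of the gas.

45.1 L

V₁ = nRT₁/P₁ = 2.68×8.314×362/118 = 68.4 L.
Adiabatic: T₂/T₁ = (P₂/P₁)^((γ−1)/γ) ⇒ T₂ = 362×(2.00)^0.400 = 478 K; V₂ = 45.1 L.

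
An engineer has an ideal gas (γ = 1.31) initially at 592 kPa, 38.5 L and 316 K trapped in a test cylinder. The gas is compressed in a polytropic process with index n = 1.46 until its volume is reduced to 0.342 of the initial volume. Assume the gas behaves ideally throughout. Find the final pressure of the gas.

2840 kPa

Polytropic n=1.46: T₂ = T₁(V₁/V₂)^(n−1) = 316×(2.92)^0.46 = 518 K; P₂ = P₁(V₁/V₂)^n = 2840 kPa.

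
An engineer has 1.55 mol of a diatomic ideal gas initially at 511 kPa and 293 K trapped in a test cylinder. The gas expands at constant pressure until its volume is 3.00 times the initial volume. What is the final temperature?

879 K

V₁ = nRT₁/P₁ = 1.55×8.314×293/511 = 7.39 L.
Isobaric: P stays 511 kPa; V/T = const ⇒ T₂ = 879 K, V₂ = 22.2 L.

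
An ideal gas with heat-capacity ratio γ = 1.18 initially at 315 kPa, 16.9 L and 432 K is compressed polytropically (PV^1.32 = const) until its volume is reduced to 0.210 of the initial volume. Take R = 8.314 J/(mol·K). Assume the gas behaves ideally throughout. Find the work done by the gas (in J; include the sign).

-10800 J

n = P₁V₁/(RT₁) = 315×16.9/(8.314×432) = 1.48 mol.
Polytropic n=1.32: T₂ = T₁(V₁/V₂)^(n−1) = 432×(4.76)^0.32 = 712 K; P₂ = P₁(V₁/V₂)^n = 2470 kPa.
W = (P₁V₁−P₂V₂)/(n−1) = (315×16.9−2470×3.55)/0.32 = -10800 J.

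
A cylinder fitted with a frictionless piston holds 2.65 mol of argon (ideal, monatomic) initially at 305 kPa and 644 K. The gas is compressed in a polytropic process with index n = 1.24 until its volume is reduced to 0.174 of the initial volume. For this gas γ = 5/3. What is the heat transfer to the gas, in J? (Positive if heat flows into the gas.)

V₁ = nRT₁/P₁ = 2.65×8.314×644/305 = 46.5 L.
Polytropic n=1.24: T₂ = T₁(V₁/V₂)^(n−1) = 644×(5.75)^0.24 = 980 K; P₂ = P₁(V₁/V₂)^n = 2670 kPa.
W = (P₁V₁−P₂V₂)/(n−1) = (305×46.5−2670×8.09)/0.24 = -30800 J.
ΔU = nCvΔT = 2.65×12.5×(980−644) = 11100 J.
Q = ΔU + W = -19700 J.

-19700 J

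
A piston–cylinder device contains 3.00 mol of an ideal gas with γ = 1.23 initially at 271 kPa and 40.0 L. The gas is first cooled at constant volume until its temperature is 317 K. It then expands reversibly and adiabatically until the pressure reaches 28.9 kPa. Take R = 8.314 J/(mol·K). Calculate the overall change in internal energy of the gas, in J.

-23100 J

T₁ = P₁V₁/(nR) = 271×40.0/(3.00×8.314) = 435 K.
Step 1 — Isochoric: V stays 40.0 L; P/T = const ⇒ T₂ = 317 K, P₂ = 198 kPa.
W = 0 (no volume change).
ΔU = nCvΔT = 3.00×36.1×(317−435) = -12800 J.
Q = ΔU = -12800 J.
State after step 1: P = 198 kPa, V = 40.0 L, T = 317 K.
Step 2 — Adiabatic: T₂/T₁ = (P₂/P₁)^((γ−1)/γ) ⇒ T₂ = 317×(0.146)^0.187 = 221 K; V₂ = 191 L.
ΔU = nCvΔT = 3.00×36.1×(221−317) = -10400 J.
Q = 0 for an adiabatic process, so W = −ΔU = 10400 J.
Net over both steps: W = 10400 J, Q = -12800 J, ΔU = -23100 J.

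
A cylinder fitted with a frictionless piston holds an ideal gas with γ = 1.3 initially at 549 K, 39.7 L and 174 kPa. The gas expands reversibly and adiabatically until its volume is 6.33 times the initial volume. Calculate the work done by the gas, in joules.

9790 J

n = P₁V₁/(RT₁) = 174×39.7/(8.314×549) = 1.51 mol.
Adiabatic: TV^(γ−1) = const ⇒ T₂ = 549×(0.158)^0.300 = 316 K; PV^γ = const ⇒ P₂ = 15.8 kPa.
ΔU = nCvΔT = 1.51×27.7×(316−549) = -9790 J.
Q = 0 for an adiabatic process, so W = −ΔU = 9790 J.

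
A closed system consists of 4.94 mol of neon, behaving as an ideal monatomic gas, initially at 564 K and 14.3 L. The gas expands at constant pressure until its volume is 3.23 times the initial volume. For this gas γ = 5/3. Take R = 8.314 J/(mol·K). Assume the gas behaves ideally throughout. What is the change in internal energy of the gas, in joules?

P₁ = nRT₁/V₁ = 4.94×8.314×564/14.3 = 1620 kPa.
Isobaric: P stays 1620 kPa; V/T = const ⇒ T₂ = 1820 K, V₂ = 46.2 L.
For an ideal gas ΔU = nCvΔT with Cv = (3/2)R = 12.5 J/(mol·K).
ΔU = 4.94×12.5×(1820−564) = 77500 J.

77500 J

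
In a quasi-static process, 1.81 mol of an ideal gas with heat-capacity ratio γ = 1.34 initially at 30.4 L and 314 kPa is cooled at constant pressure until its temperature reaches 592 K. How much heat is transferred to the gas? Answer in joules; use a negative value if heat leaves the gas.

T₁ = P₁V₁/(nR) = 314×30.4/(1.81×8.314) = 634 K.
Isobaric: P stays 314 kPa; V/T = const ⇒ T₂ = 592 K, V₂ = 28.4 L.
W = PΔV = 314×(28.4−30.4) kPa·L = -637 J.
ΔU = nCvΔT = 1.81×24.5×(592−634) = -1870 J.
Q = ΔU + W = nCpΔT = -2510 J.

-2510 J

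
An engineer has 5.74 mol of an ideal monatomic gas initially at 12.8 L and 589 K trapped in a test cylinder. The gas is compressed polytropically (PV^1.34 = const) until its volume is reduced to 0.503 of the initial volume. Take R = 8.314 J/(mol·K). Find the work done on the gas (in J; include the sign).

21800 J

P₁ = nRT₁/V₁ = 5.74×8.314×589/12.8 = 2200 kPa.
Polytropic n=1.34: T₂ = T₁(V₁/V₂)^(n−1) = 589×(1.99)^0.34 = 744 K; P₂ = P₁(V₁/V₂)^n = 5510 kPa.
W = (P₁V₁−P₂V₂)/(n−1) = (2200×12.8−5510×6.44)/0.34 = -21800 J.
Work done on the gas = −W_by = 21800 J.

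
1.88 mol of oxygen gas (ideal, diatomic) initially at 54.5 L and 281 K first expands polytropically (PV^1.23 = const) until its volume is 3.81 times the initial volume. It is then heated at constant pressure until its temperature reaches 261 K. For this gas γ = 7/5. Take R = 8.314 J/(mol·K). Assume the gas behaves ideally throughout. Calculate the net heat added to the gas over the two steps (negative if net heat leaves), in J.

P₁ = nRT₁/V₁ = 1.88×8.314×281/54.5 = 80.6 kPa.
Step 1 — Polytropic n=1.23: T₂ = T₁(V₁/V₂)^(n−1) = 281×(0.262)^0.23 = 207 K; P₂ = P₁(V₁/V₂)^n = 15.6 kPa.
W = (P₁V₁−P₂V₂)/(n−1) = (80.6×54.5−15.6×208)/0.23 = 5060 J.
ΔU = nCvΔT = 1.88×20.8×(207−281) = -2910 J.
Q = ΔU + W = 2150 J.
State after step 1: P = 15.6 kPa, V = 208 L, T = 207 K.
Step 2 — Isobaric: P stays 15.6 kPa; V/T = const ⇒ T₂ = 261 K, V₂ = 262 L.
W = PΔV = 15.6×(262−208) kPa·L = 851 J.
ΔU = nCvΔT = 1.88×20.8×(261−207) = 2130 J.
Q = ΔU + W = nCpΔT = 2980 J.
Net over both steps: W = 5910 J, Q = 5130 J, ΔU = -782 J.

5130 J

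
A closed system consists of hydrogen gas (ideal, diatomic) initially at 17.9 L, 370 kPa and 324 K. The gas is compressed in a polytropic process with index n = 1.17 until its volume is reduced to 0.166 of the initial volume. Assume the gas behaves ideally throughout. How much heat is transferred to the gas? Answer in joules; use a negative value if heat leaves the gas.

-8000 J

n = P₁V₁/(RT₁) = 370×17.9/(8.314×324) = 2.46 mol.
Polytropic n=1.17: T₂ = T₁(V₁/V₂)^(n−1) = 324×(6.02)^0.17 = 440 K; P₂ = P₁(V₁/V₂)^n = 3020 kPa.
W = (P₁V₁−P₂V₂)/(n−1) = (370×17.9−3020×2.97)/0.17 = -13900 J.
ΔU = nCvΔT = 2.46×20.8×(440−324) = 5910 J.
Q = ΔU + W = -8000 J.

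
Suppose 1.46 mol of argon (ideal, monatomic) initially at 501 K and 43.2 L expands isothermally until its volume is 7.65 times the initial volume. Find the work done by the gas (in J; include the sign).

12400 J

P₁ = nRT₁/V₁ = 1.46×8.314×501/43.2 = 141 kPa.
Isothermal: T stays 501 K; PV = const ⇒ V₂ = 330 L, P₂ = 18.4 kPa.
W = nRT ln(V₂/V₁) = 1.46×8.314×501×ln(7.65) = 12400 J.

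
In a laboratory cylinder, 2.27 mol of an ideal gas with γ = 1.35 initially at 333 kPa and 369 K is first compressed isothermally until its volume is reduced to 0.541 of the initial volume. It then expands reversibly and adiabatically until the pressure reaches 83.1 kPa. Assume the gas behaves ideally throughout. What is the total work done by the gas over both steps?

3780 J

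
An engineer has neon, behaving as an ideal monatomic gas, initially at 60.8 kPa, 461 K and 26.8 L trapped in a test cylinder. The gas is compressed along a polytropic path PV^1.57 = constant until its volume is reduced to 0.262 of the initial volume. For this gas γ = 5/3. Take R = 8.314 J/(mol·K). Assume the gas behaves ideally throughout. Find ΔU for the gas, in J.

2800 J

n = P₁V₁/(RT₁) = 60.8×26.8/(8.314×461) = 0.425 mol.
Polytropic n=1.57: T₂ = T₁(V₁/V₂)^(n−1) = 461×(3.82)^0.57 = 989 K; P₂ = P₁(V₁/V₂)^n = 498 kPa.
For an ideal gas ΔU = nCvΔT with Cv = (3/2)R = 12.5 J/(mol·K).
ΔU = 0.425×12.5×(989−461) = 2800 J.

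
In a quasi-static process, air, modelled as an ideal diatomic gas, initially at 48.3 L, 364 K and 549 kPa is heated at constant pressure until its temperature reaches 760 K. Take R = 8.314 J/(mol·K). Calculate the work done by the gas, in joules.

28800 J

n = P₁V₁/(RT₁) = 549×48.3/(8.314×364) = 8.76 mol.
Isobaric: P stays 549 kPa; V/T = const ⇒ T₂ = 760 K, V₂ = 101 L.
W = PΔV = 549×(101−48.3) kPa·L = 28800 J.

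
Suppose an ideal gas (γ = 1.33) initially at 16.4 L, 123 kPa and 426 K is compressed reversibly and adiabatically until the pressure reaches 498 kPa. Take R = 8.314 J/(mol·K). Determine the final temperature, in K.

Adiabatic: T₂/T₁ = (P₂/P₁)^((γ−1)/γ) ⇒ T₂ = 426×(4.05)^0.248 = 603 K; V₂ = 5.73 L.

603 K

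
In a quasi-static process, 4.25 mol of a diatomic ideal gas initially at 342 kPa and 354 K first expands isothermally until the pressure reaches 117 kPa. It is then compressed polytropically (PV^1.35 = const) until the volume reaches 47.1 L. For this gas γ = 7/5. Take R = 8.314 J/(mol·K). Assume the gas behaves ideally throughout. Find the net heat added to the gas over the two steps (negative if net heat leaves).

11900 J

V₁ = nRT₁/P₁ = 4.25×8.314×354/342 = 36.6 L.
Step 1 — Isothermal: T stays 354 K; PV = const ⇒ V₂ = 107 L, P₂ = 117 kPa.
ΔU = 0 (ideal gas, T constant).
W = nRT ln(V₂/V₁) = 4.25×8.314×354×ln(2.92) = 13400 J.
Q = ΔU + W = 13400 J.
State after step 1: P = 117 kPa, V = 107 L, T = 354 K.
Step 2 — Polytropic n=1.35: T₂ = T₁(V₁/V₂)^(n−1) = 354×(2.27)^0.35 = 472 K; P₂ = P₁(V₁/V₂)^n = 354 kPa.
W = (P₁V₁−P₂V₂)/(n−1) = (117×107−354×47.1)/0.35 = -11900 J.
ΔU = nCvΔT = 4.25×20.8×(472−354) = 10400 J.
Q = ΔU + W = -1480 J.
Net over both steps: W = 1540 J, Q = 11900 J, ΔU = 10400 J.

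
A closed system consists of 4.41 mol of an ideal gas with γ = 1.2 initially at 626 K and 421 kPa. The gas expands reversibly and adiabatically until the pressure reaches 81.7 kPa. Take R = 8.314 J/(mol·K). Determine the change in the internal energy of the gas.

V₁ = nRT₁/P₁ = 4.41×8.314×626/421 = 54.5 L.
Adiabatic: T₂/T₁ = (P₂/P₁)^((γ−1)/γ) ⇒ T₂ = 626×(0.194)^0.167 = 476 K; V₂ = 214 L.
For an ideal gas ΔU = nCvΔT with Cv = R/(γ−1) = 41.6 J/(mol·K).
ΔU = 4.41×41.6×(476−626) = -27400 J.

-27400 J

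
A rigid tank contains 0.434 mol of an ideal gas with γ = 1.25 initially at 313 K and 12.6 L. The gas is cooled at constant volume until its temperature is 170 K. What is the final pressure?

48.7 kPa

P₁ = nRT₁/V₁ = 0.434×8.314×313/12.6 = 89.6 kPa.
Isochoric: V stays 12.6 L; P/T = const ⇒ T₂ = 170 K, P₂ = 48.7 kPa.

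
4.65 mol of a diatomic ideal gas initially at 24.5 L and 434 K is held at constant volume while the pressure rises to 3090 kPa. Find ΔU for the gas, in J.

P₁ = nRT₁/V₁ = 4.65×8.314×434/24.5 = 685 kPa.
Isochoric: V stays 24.5 L; P/T = const ⇒ T₂ = 1960 K, P₂ = 3090 kPa.
For an ideal gas ΔU = nCvΔT with Cv = (5/2)R = 20.8 J/(mol·K).
ΔU = 4.65×20.8×(1960−434) = 147000 J.

147000 J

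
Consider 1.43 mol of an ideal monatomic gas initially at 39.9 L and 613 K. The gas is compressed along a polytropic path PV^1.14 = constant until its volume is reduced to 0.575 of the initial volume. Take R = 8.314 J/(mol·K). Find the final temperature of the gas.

662 K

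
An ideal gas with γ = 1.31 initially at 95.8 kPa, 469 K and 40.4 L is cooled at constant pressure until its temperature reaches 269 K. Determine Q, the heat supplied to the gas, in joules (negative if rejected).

-6970 J

n = P₁V₁/(RT₁) = 95.8×40.4/(8.314×469) = 0.993 mol.
Isobaric: P stays 95.8 kPa; V/T = const ⇒ T₂ = 269 K, V₂ = 23.2 L.
W = PΔV = 95.8×(23.2−40.4) kPa·L = -1650 J.
ΔU = nCvΔT = 0.993×26.8×(269−469) = -5320 J.
Q = ΔU + W = nCpΔT = -6970 J.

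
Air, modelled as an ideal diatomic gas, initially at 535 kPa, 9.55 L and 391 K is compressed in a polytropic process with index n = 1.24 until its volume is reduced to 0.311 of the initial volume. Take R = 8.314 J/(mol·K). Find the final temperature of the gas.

Polytropic n=1.24: T₂ = T₁(V₁/V₂)^(n−1) = 391×(3.22)^0.24 = 518 K; P₂ = P₁(V₁/V₂)^n = 2280 kPa.

518 K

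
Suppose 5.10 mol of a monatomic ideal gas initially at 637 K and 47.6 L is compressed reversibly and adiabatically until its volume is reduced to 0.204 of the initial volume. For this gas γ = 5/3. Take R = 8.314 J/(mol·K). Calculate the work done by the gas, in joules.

P₁ = nRT₁/V₁ = 5.10×8.314×637/47.6 = 567 kPa.
Adiabatic: TV^(γ−1) = const ⇒ T₂ = 637×(4.90)^0.667 = 1840 K; PV^γ = const ⇒ P₂ = 8030 kPa.
ΔU = nCvΔT = 5.10×12.5×(1840−637) = 76400 J.
Q = 0 for an adiabatic process, so W = −ΔU = -76400 J.

-76400 J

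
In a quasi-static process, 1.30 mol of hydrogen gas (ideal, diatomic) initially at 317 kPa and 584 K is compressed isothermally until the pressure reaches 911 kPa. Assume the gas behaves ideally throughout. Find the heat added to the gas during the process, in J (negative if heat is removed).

-6660 J

V₁ = nRT₁/P₁ = 1.30×8.314×584/317 = 19.9 L.
Isothermal: T stays 584 K; PV = const ⇒ V₂ = 6.93 L, P₂ = 911 kPa.
ΔU = 0 (ideal gas, T constant).
W = nRT ln(V₂/V₁) = 1.30×8.314×584×ln(0.348) = -6660 J.
Q = ΔU + W = -6660 J.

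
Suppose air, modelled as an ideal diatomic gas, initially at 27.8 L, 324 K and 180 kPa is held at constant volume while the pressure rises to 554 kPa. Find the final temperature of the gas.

997 K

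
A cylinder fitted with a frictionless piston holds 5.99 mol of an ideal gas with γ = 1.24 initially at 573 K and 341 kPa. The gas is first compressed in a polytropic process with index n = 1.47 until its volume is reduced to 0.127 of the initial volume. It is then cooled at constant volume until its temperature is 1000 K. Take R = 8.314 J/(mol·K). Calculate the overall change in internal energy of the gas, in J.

88600 J

V₁ = nRT₁/P₁ = 5.99×8.314×573/341 = 83.7 L.
Step 1 — Polytropic n=1.47: T₂ = T₁(V₁/V₂)^(n−1) = 573×(7.87)^0.47 = 1510 K; P₂ = P₁(V₁/V₂)^n = 7080 kPa.
W = (P₁V₁−P₂V₂)/(n−1) = (341×83.7−7080×10.6)/0.47 = -99400 J.
ΔU = nCvΔT = 5.99×34.6×(1510−573) = 195000 J.
Q = ΔU + W = 95300 J.
State after step 1: P = 7080 kPa, V = 10.6 L, T = 1510 K.
Step 2 — Isochoric: V stays 10.6 L; P/T = const ⇒ T₂ = 1000 K, P₂ = 4690 kPa.
W = 0 (no volume change).
ΔU = nCvΔT = 5.99×34.6×(1000−1510) = -106000 J.
Q = ΔU = -106000 J.
Net over both steps: W = -99400 J, Q = -10800 J, ΔU = 88600 J.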